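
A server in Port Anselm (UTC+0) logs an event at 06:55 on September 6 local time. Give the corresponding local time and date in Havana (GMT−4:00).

Port Anselm is UTC+0 so that is 06:55 UTC.
Havana is UTC−4:00: 06:55 − 4:00 = 02:55 on Sep 6.

02:55 on September 6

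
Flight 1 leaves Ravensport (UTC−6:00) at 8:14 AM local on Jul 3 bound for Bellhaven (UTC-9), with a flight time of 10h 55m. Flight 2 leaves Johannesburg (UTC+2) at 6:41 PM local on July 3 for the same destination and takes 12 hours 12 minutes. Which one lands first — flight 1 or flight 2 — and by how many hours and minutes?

the first, by 3 hours 44 minutes

Flight 1 in UTC: 8:14 AM + 6:00 = 2:14 PM on Jul 3.
+10 hours 55 minutes → arrive 1:09 AM UTC on Jul 4.
Flight 2 in UTC: 6:41 PM − 2:00 = 4:41 PM on Jul 3.
+12 hours and 12 minutes → arrive 4:53 AM UTC on Jul 4.
Flight 1 lands earlier by 3 hours 44 minutes.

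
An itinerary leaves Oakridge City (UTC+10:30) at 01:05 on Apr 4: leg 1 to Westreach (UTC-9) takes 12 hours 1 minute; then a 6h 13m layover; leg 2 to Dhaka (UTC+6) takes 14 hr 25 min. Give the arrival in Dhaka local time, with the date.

Convert departure to UTC: 01:05 − 10:30 = 14:35 UTC on Apr 3.
Add 12 hours 1 minute leg 1 → 02:36 UTC (Apr 4).
Add 6 hours 13 minutes layover in Westreach → 08:49 UTC.
Add 14 hours 25 minutes leg 2 → 23:14 UTC.
Dhaka is UTC+6:00, so local arrival = 23:14 + 6:00 = 05:14 on Apr 5.

05:14 on April 5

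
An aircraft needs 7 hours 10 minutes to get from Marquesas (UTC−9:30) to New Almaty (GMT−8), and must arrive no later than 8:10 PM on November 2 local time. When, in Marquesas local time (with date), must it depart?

11:30 AM on November 2

Target arrival in UTC: 8:10 PM + 8:00 = 4:10 AM on Nov 3.
Subtract 7 hours and 10 minutes → departure 9:00 PM UTC on Nov 2.
Marquesas is UTC−9:30: 9:00 PM − 9:30 = 11:30 AM on Nov 2.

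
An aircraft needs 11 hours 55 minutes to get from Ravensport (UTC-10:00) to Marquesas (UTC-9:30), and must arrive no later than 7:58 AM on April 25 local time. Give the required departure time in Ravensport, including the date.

7:33 PM on April 24

Target arrival in UTC: 7:58 AM + 9:30 = 5:28 PM on Apr 25.
Subtract 11 hours 55 minutes → departure 5:33 AM UTC on Apr 25.
Ravensport is UTC−10:00: 5:33 AM − 10:00 = 7:33 PM on Apr 24.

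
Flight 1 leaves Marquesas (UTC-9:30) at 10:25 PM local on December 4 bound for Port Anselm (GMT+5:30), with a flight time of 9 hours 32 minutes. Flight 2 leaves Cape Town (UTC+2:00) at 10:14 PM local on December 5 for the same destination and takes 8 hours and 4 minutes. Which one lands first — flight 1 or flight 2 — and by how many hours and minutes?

the first, by 10 hours 51 minutes

Flight 1 in UTC: 10:25 PM + 9:30 = 7:55 AM on Dec 5.
+9 hours and 32 minutes → arrive 5:27 PM UTC on Dec 5.
Flight 2 in UTC: 10:14 PM − 2:00 = 8:14 PM on Dec 5.
+8 hours 4 minutes → arrive 4:18 AM UTC on Dec 6.
Flight 1 lands earlier by 10 hours 51 minutes.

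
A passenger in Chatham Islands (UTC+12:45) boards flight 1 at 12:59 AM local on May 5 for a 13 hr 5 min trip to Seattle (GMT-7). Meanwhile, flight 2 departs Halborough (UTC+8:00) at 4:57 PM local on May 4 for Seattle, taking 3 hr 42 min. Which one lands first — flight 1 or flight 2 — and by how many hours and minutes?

Flight 1 in UTC: 12:59 AM − 12:45 = 12:14 PM on May 4.
+13 hours 5 minutes → arrive 1:19 AM UTC on May 5.
Flight 2 in UTC: 4:57 PM − 8:00 = 8:57 AM on May 4.
+3 hours 42 minutes → arrive 12:39 PM UTC on May 4.
Flight 2 lands earlier by 12 hours 40 minutes.

the second, by 12 hours 40 minutes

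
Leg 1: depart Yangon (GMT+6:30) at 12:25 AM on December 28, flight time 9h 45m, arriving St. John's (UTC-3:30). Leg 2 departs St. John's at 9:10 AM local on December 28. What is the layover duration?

9 hours

Convert departure to UTC: 12:25 AM − 6:30 = 5:55 PM UTC on Dec 27.
Add 9 hours 45 minutes flight time → 3:40 AM UTC (Dec 28).
St. John's is UTC−3:30, so local arrival = 3:40 AM − 3:30 = 12:10 AM on Dec 28.
Layover = 9:10 AM − 12:10 AM = 9 hours.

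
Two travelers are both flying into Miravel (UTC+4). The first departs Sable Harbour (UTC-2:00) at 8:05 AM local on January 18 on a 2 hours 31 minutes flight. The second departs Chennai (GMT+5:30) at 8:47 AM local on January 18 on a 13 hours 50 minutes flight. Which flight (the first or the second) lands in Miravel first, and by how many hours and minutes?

the first, by 4 hours 31 minutes

Flight 1 in UTC: 8:05 AM + 2:00 = 10:05 AM on Jan 18.
+2 hours 31 minutes → arrive 12:36 PM UTC on Jan 18.
Flight 2 in UTC: 8:47 AM − 5:30 = 3:17 AM on Jan 18.
+13 hours 50 minutes → arrive 5:07 PM UTC on Jan 18.
Flight 1 lands earlier by 4 hours 31 minutes.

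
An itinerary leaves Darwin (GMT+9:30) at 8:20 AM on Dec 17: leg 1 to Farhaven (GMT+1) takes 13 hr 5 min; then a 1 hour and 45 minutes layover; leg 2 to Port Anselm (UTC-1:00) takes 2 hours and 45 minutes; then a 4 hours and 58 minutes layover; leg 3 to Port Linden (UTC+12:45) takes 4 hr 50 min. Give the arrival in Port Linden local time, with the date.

Convert departure to UTC: 8:20 AM − 9:30 = 10:50 PM UTC on Dec 16.
Add 13 hours and 5 minutes leg 1 → 11:55 AM UTC (Dec 17).
Add 1 hour and 45 minutes layover in Farhaven → 1:40 PM UTC.
Add 2 hours and 45 minutes leg 2 → 4:25 PM UTC.
Add 4 hours 58 minutes layover in Port Anselm → 9:23 PM UTC.
Add 4 hours and 50 minutes leg 3 → 2:13 AM UTC (Dec 18).
Port Linden is UTC+12:45, so local arrival = 2:13 AM + 12:45 = 2:58 PM on Dec 18.

2:58 PM on Dec 18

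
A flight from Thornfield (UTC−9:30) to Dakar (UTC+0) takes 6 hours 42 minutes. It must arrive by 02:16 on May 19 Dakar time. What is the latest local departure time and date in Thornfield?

10:04 on May 18

Target arrival is already UTC: 02:16 on May 19.
Subtract 6 hours and 42 minutes → departure 19:34 UTC on May 18.
Thornfield is UTC−9:30: 19:34 − 9:30 = 10:04 on May 18.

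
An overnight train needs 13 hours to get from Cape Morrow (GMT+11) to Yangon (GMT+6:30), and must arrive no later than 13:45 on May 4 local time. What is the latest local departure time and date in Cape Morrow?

Target arrival in UTC: 13:45 − 6:30 = 07:15 on May 4.
Subtract 13 hours → departure 18:15 UTC on May 3.
Cape Morrow is UTC+11:00: 18:15 + 11:00 = 05:15 on May 4.

05:15 on May 4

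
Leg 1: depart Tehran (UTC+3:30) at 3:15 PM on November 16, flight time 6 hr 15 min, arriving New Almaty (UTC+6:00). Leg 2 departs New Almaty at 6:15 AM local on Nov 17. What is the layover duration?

6 hours 15 minutes

Convert departure to UTC: 3:15 PM − 3:30 = 11:45 AM UTC on Nov 16.
Add 6 hours 15 minutes flight time → 6:00 PM UTC.
New Almaty is UTC+6:00, so local arrival = 6:00 PM + 6:00 = 12:00 AM on Nov 17.
Layover = 6:15 AM − 12:00 AM = 6 hours 15 minutes.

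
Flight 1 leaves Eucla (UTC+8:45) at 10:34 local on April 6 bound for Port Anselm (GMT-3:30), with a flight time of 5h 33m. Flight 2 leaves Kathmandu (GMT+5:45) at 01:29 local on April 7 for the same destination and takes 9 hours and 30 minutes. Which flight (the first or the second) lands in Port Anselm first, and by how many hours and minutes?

Flight 1 in UTC: 10:34 − 8:45 = 01:49 on Apr 6.
+5 hours 33 minutes → arrive 07:22 UTC on Apr 6.
Flight 2 in UTC: 01:29 − 5:45 = 19:44 on Apr 6.
+9 hours and 30 minutes → arrive 05:14 UTC on Apr 7.
Flight 1 lands earlier by 21 hours 52 minutes.

the first, by 21 hours 52 minutes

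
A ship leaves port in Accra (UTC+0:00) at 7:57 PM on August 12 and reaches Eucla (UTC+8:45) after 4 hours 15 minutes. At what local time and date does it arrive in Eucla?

8:57 AM on August 13

Accra is at UTC+0, so departure is already 7:57 PM UTC on Aug 12.
Add 4 hours and 15 minutes travel time → 12:12 AM UTC (Aug 13).
Eucla is UTC+8:45, so local arrival = 12:12 AM + 8:45 = 8:57 AM on Aug 13.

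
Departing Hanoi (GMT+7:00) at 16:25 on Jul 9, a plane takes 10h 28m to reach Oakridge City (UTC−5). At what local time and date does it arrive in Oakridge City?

Convert departure to UTC: 16:25 − 7:00 = 09:25 UTC on Jul 9.
Add 10 hours 28 minutes travel time → 19:53 UTC.
Oakridge City is UTC−5:00, so local arrival = 19:53 − 5:00 = 14:53 on Jul 9.

14:53 on July 9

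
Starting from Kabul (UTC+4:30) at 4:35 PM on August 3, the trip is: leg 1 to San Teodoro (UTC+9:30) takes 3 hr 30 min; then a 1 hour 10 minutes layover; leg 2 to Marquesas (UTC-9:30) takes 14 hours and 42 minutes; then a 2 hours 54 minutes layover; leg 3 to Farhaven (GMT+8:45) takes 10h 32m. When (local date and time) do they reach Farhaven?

Convert departure to UTC: 4:35 PM − 4:30 = 12:05 PM UTC on Aug 3.
Add 3 hours and 30 minutes leg 1 → 3:35 PM UTC.
Add 1 hour 10 minutes layover in San Teodoro → 4:45 PM UTC.
Add 14 hours 42 minutes leg 2 → 7:27 AM UTC (Aug 4).
Add 2 hours and 54 minutes layover in Marquesas → 10:21 AM UTC.
Add 10 hours 32 minutes leg 3 → 8:53 PM UTC.
Farhaven is UTC+8:45, so local arrival = 8:53 PM + 8:45 = 5:38 AM on Aug 5.

5:38 AM on August 5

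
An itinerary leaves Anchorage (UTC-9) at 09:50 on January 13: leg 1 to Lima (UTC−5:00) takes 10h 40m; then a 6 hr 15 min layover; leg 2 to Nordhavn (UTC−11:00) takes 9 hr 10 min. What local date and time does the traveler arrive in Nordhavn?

Convert departure to UTC: 09:50 + 9:00 = 18:50 UTC on Jan 13.
Add 10 hours 40 minutes leg 1 → 05:30 UTC (Jan 14).
Add 6 hours 15 minutes layover in Lima → 11:45 UTC.
Add 9 hours 10 minutes leg 2 → 20:55 UTC.
Nordhavn is UTC−11:00, so local arrival = 20:55 − 11:00 = 09:55 on Jan 14.

09:55 on January 14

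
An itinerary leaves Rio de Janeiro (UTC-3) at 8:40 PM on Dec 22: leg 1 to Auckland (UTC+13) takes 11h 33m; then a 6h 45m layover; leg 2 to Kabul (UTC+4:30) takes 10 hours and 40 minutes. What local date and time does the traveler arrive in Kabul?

Convert departure to UTC: 8:40 PM + 3:00 = 11:40 PM UTC on Dec 22.
Add 11 hours and 33 minutes leg 1 → 11:13 AM UTC (Dec 23).
Add 6 hours and 45 minutes layover in Auckland → 5:58 PM UTC.
Add 10 hours 40 minutes leg 2 → 4:38 AM UTC (Dec 24).
Kabul is UTC+4:30, so local arrival = 4:38 AM + 4:30 = 9:08 AM on Dec 24.

9:08 AM on December 24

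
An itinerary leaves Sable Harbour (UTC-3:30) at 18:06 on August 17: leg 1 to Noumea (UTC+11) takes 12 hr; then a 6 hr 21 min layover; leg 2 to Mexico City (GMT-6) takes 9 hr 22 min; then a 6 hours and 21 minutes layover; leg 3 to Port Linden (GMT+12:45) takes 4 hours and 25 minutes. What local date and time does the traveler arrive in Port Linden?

00:50 on August 20

Convert departure to UTC: 18:06 + 3:30 = 21:36 UTC on Aug 17.
Add 12 hours leg 1 → 09:36 UTC (Aug 18).
Add 6 hours 21 minutes layover in Noumea → 15:57 UTC.
Add 9 hours 22 minutes leg 2 → 01:19 UTC (Aug 19).
Add 6 hours 21 minutes layover in Mexico City → 07:40 UTC.
Add 4 hours and 25 minutes leg 3 → 12:05 UTC.
Port Linden is UTC+12:45, so local arrival = 12:05 + 12:45 = 00:50 on Aug 20.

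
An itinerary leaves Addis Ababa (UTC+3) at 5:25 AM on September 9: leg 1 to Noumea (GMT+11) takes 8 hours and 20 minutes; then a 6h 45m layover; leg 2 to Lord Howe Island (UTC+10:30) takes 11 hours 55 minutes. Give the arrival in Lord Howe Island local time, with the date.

Convert departure to UTC: 5:25 AM − 3:00 = 2:25 AM UTC on Sep 9.
Add 8 hours 20 minutes leg 1 → 10:45 AM UTC.
Add 6 hours and 45 minutes layover in Noumea → 5:30 PM UTC.
Add 11 hours and 55 minutes leg 2 → 5:25 AM UTC (Sep 10).
Lord Howe Island is UTC+10:30, so local arrival = 5:25 AM + 10:30 = 3:55 PM on Sep 10.

3:55 PM on September 10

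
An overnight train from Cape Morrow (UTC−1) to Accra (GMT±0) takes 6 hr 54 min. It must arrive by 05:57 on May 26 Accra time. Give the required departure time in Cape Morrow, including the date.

Target arrival is already UTC: 05:57 on May 26.
Subtract 6 hours and 54 minutes → departure 23:03 UTC on May 25.
Cape Morrow is UTC−1:00: 23:03 − 1:00 = 22:03 on May 25.

22:03 on May 25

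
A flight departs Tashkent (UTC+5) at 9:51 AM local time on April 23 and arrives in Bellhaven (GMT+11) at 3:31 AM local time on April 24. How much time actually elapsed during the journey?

11 hours 40 minutes

Departure in UTC: 9:51 AM − 5:00 = 4:51 AM on Apr 23.
Arrival in UTC: 3:31 AM − 11:00 = 4:31 PM on Apr 23.
Elapsed = 4:31 PM − 4:51 AM = 11 hours 40 minutes.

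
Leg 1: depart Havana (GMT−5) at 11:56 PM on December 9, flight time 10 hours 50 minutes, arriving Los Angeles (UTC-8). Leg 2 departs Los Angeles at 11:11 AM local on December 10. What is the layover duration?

Convert departure to UTC: 11:56 PM + 5:00 = 4:56 AM UTC on Dec 10.
Add 10 hours 50 minutes flight time → 3:46 PM UTC.
Los Angeles is UTC−8:00, so local arrival = 3:46 PM − 8:00 = 7:46 AM on Dec 10.
Layover = 11:11 AM − 7:46 AM = 3 hours 25 minutes.

3 hours 25 minutes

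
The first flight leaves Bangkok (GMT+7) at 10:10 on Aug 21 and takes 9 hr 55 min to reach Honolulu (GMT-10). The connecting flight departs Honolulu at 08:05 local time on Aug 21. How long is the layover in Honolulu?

5 hours

Convert departure to UTC: 10:10 − 7:00 = 03:10 UTC on Aug 21.
Add 9 hours and 55 minutes flight time → 13:05 UTC.
Honolulu is UTC−10:00, so local arrival = 13:05 − 10:00 = 03:05 on Aug 21.
Layover = 08:05 − 03:05 = 5 hours.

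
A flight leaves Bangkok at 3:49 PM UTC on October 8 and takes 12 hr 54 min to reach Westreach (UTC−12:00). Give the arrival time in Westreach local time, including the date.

Departure is given in UTC: 3:49 PM on Oct 8.
Add 12 hours 54 minutes → 4:43 AM UTC (Oct 9).
Westreach is UTC−12:00: 4:43 AM − 12:00 = 4:43 PM on Oct 8.

4:43 PM on October 8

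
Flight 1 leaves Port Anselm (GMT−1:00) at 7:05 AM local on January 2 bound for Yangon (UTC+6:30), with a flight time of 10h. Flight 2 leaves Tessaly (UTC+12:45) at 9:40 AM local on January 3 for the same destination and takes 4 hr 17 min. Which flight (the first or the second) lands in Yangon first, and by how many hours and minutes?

Flight 1 in UTC: 7:05 AM + 1:00 = 8:05 AM on Jan 2.
+10 hours → arrive 6:05 PM UTC on Jan 2.
Flight 2 in UTC: 9:40 AM − 12:45 = 8:55 PM on Jan 2.
+4 hours 17 minutes → arrive 1:12 AM UTC on Jan 3.
Flight 1 lands earlier by 7 hours 7 minutes.

the first, by 7 hours 7 minutes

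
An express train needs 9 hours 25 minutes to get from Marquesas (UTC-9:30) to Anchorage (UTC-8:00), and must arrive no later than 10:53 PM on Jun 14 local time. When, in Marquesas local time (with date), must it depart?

11:58 AM on Jun 14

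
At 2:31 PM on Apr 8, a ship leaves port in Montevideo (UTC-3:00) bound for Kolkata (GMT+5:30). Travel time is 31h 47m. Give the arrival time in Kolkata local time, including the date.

6:48 AM on Apr 10

Convert departure to UTC: 2:31 PM + 3:00 = 5:31 PM UTC on Apr 8.
Add 31 hours and 47 minutes travel time → 1:18 AM UTC (Apr 10).
Kolkata is UTC+5:30, so local arrival = 1:18 AM + 5:30 = 6:48 AM on Apr 10.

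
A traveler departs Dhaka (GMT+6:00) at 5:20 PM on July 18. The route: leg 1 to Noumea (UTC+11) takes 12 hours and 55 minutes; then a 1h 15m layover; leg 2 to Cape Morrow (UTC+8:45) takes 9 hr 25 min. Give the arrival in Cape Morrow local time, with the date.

Convert departure to UTC: 5:20 PM − 6:00 = 11:20 AM UTC on Jul 18.
Add 12 hours 55 minutes leg 1 → 12:15 AM UTC (Jul 19).
Add 1 hour 15 minutes layover in Noumea → 1:30 AM UTC.
Add 9 hours and 25 minutes leg 2 → 10:55 AM UTC.
Cape Morrow is UTC+8:45, so local arrival = 10:55 AM + 8:45 = 7:40 PM on Jul 19.

7:40 PM on July 19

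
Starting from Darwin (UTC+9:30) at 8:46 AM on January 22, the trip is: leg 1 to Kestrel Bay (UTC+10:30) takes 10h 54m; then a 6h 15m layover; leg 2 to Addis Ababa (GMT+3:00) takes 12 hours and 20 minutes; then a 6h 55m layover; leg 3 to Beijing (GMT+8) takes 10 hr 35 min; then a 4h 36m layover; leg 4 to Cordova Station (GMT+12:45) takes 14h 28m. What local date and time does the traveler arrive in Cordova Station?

6:04 AM on Jan 25

Convert departure to UTC: 8:46 AM − 9:30 = 11:16 PM UTC on Jan 21.
Add 10 hours 54 minutes leg 1 → 10:10 AM UTC (Jan 22).
Add 6 hours 15 minutes layover in Kestrel Bay → 4:25 PM UTC.
Add 12 hours and 20 minutes leg 2 → 4:45 AM UTC (Jan 23).
Add 6 hours and 55 minutes layover in Addis Ababa → 11:40 AM UTC.
Add 10 hours and 35 minutes leg 3 → 10:15 PM UTC.
Add 4 hours 36 minutes layover in Beijing → 2:51 AM UTC (Jan 24).
Add 14 hours 28 minutes leg 4 → 5:19 PM UTC.
Cordova Station is UTC+12:45, so local arrival = 5:19 PM + 12:45 = 6:04 AM on Jan 25.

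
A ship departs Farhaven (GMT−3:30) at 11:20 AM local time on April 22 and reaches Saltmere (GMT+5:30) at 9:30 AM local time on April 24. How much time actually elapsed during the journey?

37 hours 10 minutes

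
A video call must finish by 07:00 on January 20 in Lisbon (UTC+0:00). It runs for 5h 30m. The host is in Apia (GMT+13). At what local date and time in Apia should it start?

14:30 on January 20

Target end time is already UTC: 07:00 on Jan 20.
Subtract 5 hours 30 minutes → start 01:30 UTC on Jan 20.
Apia is UTC+13:00: 01:30 + 13:00 = 14:30 on Jan 20.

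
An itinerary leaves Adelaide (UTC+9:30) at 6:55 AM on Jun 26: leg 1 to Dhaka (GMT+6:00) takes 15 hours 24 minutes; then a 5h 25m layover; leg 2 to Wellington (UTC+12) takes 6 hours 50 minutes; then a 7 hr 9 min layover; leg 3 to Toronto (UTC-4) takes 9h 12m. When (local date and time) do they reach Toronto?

Convert departure to UTC: 6:55 AM − 9:30 = 9:25 PM UTC on Jun 25.
Add 15 hours and 24 minutes leg 1 → 12:49 PM UTC (Jun 26).
Add 5 hours 25 minutes layover in Dhaka → 6:14 PM UTC.
Add 6 hours 50 minutes leg 2 → 1:04 AM UTC (Jun 27).
Add 7 hours 9 minutes layover in Wellington → 8:13 AM UTC.
Add 9 hours 12 minutes leg 3 → 5:25 PM UTC.
Toronto is UTC−4:00, so local arrival = 5:25 PM − 4:00 = 1:25 PM on Jun 27.

1:25 PM on Jun 27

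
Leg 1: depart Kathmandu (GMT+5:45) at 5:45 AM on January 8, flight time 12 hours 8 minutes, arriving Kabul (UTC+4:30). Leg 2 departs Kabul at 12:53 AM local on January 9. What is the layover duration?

Convert departure to UTC: 5:45 AM − 5:45 = 12:00 AM UTC on Jan 8.
Add 12 hours and 8 minutes flight time → 12:08 PM UTC.
Kabul is UTC+4:30, so local arrival = 12:08 PM + 4:30 = 4:38 PM on Jan 8.
Layover = 12:53 AM − 4:38 PM (+1 day) = 8 hours 15 minutes.

8 hours 15 minutes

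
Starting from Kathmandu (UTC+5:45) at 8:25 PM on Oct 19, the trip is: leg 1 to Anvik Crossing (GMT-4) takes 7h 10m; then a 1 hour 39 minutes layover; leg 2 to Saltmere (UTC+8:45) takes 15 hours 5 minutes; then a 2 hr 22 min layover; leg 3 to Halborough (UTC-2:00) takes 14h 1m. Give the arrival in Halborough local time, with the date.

4:57 AM on October 21

Convert departure to UTC: 8:25 PM − 5:45 = 2:40 PM UTC on Oct 19.
Add 7 hours 10 minutes leg 1 → 9:50 PM UTC.
Add 1 hour 39 minutes layover in Anvik Crossing → 11:29 PM UTC.
Add 15 hours and 5 minutes leg 2 → 2:34 PM UTC (Oct 20).
Add 2 hours 22 minutes layover in Saltmere → 4:56 PM UTC.
Add 14 hours and 1 minute leg 3 → 6:57 AM UTC (Oct 21).
Halborough is UTC−2:00, so local arrival = 6:57 AM − 2:00 = 4:57 AM on Oct 21.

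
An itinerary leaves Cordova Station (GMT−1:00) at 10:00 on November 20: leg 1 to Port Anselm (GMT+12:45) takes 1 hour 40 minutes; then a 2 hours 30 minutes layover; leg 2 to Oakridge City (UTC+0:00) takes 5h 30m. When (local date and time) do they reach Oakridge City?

Convert departure to UTC: 10:00 + 1:00 = 11:00 UTC on Nov 20.
Add 1 hour and 40 minutes leg 1 → 12:40 UTC.
Add 2 hours and 30 minutes layover in Port Anselm → 15:10 UTC.
Add 5 hours 30 minutes leg 2 → 20:40 UTC.
Oakridge City is UTC+0, so local arrival is the same: 20:40 on Nov 20.

20:40 on Nov 20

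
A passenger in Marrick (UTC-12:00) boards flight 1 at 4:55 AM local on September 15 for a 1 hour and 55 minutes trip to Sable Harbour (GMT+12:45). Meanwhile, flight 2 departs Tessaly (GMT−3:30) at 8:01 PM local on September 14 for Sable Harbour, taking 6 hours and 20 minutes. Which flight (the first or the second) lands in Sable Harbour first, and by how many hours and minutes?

Flight 1 in UTC: 4:55 AM + 12:00 = 4:55 PM on Sep 15.
+1 hour 55 minutes → arrive 6:50 PM UTC on Sep 15.
Flight 2 in UTC: 8:01 PM + 3:30 = 11:31 PM on Sep 14.
+6 hours and 20 minutes → arrive 5:51 AM UTC on Sep 15.
Flight 2 lands earlier by 12 hours 59 minutes.

the second, by 12 hours 59 minutes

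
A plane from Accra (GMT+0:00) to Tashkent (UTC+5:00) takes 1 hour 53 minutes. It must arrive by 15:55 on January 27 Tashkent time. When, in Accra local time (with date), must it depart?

09:02 on January 27

Target arrival in UTC: 15:55 − 5:00 = 10:55 on Jan 27.
Subtract 1 hour and 53 minutes → departure 09:02 UTC on Jan 27.
Accra is UTC+0, so departure is 09:02 on Jan 27.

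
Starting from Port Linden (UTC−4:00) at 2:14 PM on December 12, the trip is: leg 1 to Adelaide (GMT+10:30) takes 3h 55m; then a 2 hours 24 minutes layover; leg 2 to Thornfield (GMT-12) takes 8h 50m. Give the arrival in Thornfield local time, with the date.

9:23 PM on December 12

Convert departure to UTC: 2:14 PM + 4:00 = 6:14 PM UTC on Dec 12.
Add 3 hours 55 minutes leg 1 → 10:09 PM UTC.
Add 2 hours and 24 minutes layover in Adelaide → 12:33 AM UTC (Dec 13).
Add 8 hours 50 minutes leg 2 → 9:23 AM UTC.
Thornfield is UTC−12:00, so local arrival = 9:23 AM − 12:00 = 9:23 PM on Dec 12.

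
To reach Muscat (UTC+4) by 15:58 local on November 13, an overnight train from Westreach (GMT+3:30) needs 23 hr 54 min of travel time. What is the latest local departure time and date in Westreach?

Target arrival in UTC: 15:58 − 4:00 = 11:58 on Nov 13.
Subtract 23 hours 54 minutes → departure 12:04 UTC on Nov 12.
Westreach is UTC+3:30: 12:04 + 3:30 = 15:34 on Nov 12.

15:34 on November 12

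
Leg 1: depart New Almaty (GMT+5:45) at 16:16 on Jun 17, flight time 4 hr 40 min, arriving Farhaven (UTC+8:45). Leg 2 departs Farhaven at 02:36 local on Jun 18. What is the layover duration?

2 hours 40 minutes

Convert departure to UTC: 16:16 − 5:45 = 10:31 UTC on Jun 17.
Add 4 hours 40 minutes flight time → 15:11 UTC.
Farhaven is UTC+8:45, so local arrival = 15:11 + 8:45 = 23:56 on Jun 17.
Layover = 02:36 − 23:56 (+1 day) = 2 hours 40 minutes.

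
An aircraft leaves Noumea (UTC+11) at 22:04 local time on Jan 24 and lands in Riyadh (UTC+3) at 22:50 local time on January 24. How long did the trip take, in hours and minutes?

Departure in UTC: 22:04 − 11:00 = 11:04 on Jan 24.
Arrival in UTC: 22:50 − 3:00 = 19:50 on Jan 24.
Elapsed = 19:50 − 11:04 = 8 hours 46 minutes.

8 hours 46 minutes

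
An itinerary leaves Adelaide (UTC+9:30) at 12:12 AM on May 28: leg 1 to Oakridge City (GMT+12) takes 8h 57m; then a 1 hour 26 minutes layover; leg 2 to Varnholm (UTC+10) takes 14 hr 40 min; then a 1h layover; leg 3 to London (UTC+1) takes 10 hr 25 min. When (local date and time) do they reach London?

Convert departure to UTC: 12:12 AM − 9:30 = 2:42 PM UTC on May 27.
Add 8 hours 57 minutes leg 1 → 11:39 PM UTC.
Add 1 hour 26 minutes layover in Oakridge City → 1:05 AM UTC (May 28).
Add 14 hours and 40 minutes leg 2 → 3:45 PM UTC.
Add 1 hour layover in Varnholm → 4:45 PM UTC.
Add 10 hours 25 minutes leg 3 → 3:10 AM UTC (May 29).
London is UTC+1:00, so local arrival = 3:10 AM + 1:00 = 4:10 AM on May 29.

4:10 AM on May 29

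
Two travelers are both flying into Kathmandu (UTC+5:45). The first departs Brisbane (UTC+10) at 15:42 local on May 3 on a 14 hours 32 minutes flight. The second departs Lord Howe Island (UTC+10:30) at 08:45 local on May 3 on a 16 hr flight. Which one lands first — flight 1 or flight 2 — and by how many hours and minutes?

Flight 1 in UTC: 15:42 − 10:00 = 05:42 on May 3.
+14 hours 32 minutes → arrive 20:14 UTC on May 3.
Flight 2 in UTC: 08:45 − 10:30 = 22:15 on May 2.
+16 hours → arrive 14:15 UTC on May 3.
Flight 2 lands earlier by 5 hours 59 minutes.

the second, by 5 hours 59 minutes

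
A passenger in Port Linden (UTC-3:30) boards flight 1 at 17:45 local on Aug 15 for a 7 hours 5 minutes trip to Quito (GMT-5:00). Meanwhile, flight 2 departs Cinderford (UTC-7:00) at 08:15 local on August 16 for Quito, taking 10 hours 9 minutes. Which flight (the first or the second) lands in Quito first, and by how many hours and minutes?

Flight 1 in UTC: 17:45 + 3:30 = 21:15 on Aug 15.
+7 hours and 5 minutes → arrive 04:20 UTC on Aug 16.
Flight 2 in UTC: 08:15 + 7:00 = 15:15 on Aug 16.
+10 hours and 9 minutes → arrive 01:24 UTC on Aug 17.
Flight 1 lands earlier by 21 hours 4 minutes.

the first, by 21 hours 4 minutes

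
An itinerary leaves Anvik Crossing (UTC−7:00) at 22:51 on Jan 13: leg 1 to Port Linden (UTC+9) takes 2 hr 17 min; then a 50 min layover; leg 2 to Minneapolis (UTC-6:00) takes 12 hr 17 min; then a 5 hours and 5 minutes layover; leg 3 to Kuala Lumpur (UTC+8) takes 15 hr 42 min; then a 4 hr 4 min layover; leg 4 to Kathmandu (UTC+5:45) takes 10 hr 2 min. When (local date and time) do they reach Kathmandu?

13:53 on January 16

Convert departure to UTC: 22:51 + 7:00 = 05:51 UTC on Jan 14.
Add 2 hours 17 minutes leg 1 → 08:08 UTC.
Add 50 minutes layover in Port Linden → 08:58 UTC.
Add 12 hours and 17 minutes leg 2 → 21:15 UTC.
Add 5 hours 5 minutes layover in Minneapolis → 02:20 UTC (Jan 15).
Add 15 hours 42 minutes leg 3 → 18:02 UTC.
Add 4 hours 4 minutes layover in Kuala Lumpur → 22:06 UTC.
Add 10 hours 2 minutes leg 4 → 08:08 UTC (Jan 16).
Kathmandu is UTC+5:45, so local arrival = 08:08 + 5:45 = 13:53 on Jan 16.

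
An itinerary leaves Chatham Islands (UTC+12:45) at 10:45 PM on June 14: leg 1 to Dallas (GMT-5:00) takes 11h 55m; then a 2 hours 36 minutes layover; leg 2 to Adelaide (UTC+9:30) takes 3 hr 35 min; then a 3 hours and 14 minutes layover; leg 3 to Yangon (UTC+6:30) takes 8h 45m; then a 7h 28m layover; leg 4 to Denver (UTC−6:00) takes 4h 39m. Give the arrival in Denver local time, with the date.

Convert departure to UTC: 10:45 PM − 12:45 = 10:00 AM UTC on Jun 14.
Add 11 hours and 55 minutes leg 1 → 9:55 PM UTC.
Add 2 hours 36 minutes layover in Dallas → 12:31 AM UTC (Jun 15).
Add 3 hours and 35 minutes leg 2 → 4:06 AM UTC.
Add 3 hours and 14 minutes layover in Adelaide → 7:20 AM UTC.
Add 8 hours and 45 minutes leg 3 → 4:05 PM UTC.
Add 7 hours 28 minutes layover in Yangon → 11:33 PM UTC.
Add 4 hours and 39 minutes leg 4 → 4:12 AM UTC (Jun 16).
Denver is UTC−6:00, so local arrival = 4:12 AM − 6:00 = 10:12 PM on Jun 15.

10:12 PM on Jun 15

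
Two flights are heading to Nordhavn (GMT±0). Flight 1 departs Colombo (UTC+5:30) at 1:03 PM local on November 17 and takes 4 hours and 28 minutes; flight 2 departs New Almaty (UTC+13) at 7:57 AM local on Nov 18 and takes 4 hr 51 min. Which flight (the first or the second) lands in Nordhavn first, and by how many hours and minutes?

the first, by 11 hours 47 minutes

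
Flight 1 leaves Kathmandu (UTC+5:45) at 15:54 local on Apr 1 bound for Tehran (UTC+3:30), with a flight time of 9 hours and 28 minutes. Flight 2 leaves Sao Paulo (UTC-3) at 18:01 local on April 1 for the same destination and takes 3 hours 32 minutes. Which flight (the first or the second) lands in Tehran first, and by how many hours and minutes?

the first, by 4 hours 56 minutes

Flight 1 in UTC: 15:54 − 5:45 = 10:09 on Apr 1.
+9 hours and 28 minutes → arrive 19:37 UTC on Apr 1.
Flight 2 in UTC: 18:01 + 3:00 = 21:01 on Apr 1.
+3 hours and 32 minutes → arrive 00:33 UTC on Apr 2.
Flight 1 lands earlier by 4 hours 56 minutes.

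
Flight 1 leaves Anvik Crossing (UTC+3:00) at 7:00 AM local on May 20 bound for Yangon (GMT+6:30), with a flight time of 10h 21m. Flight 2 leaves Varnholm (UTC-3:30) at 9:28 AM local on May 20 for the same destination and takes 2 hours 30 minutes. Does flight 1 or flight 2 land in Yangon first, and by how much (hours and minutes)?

Flight 1 in UTC: 7:00 AM − 3:00 = 4:00 AM on May 20.
+10 hours 21 minutes → arrive 2:21 PM UTC on May 20.
Flight 2 in UTC: 9:28 AM + 3:30 = 12:58 PM on May 20.
+2 hours and 30 minutes → arrive 3:28 PM UTC on May 20.
Flight 1 lands earlier by 1 hour 7 minutes.

the first, by 1 hour 7 minutes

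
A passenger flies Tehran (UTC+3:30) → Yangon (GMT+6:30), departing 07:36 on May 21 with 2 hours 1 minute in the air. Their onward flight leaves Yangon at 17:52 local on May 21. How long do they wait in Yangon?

5 hours 15 minutes

Convert departure to UTC: 07:36 − 3:30 = 04:06 UTC on May 21.
Add 2 hours 1 minute flight time → 06:07 UTC.
Yangon is UTC+6:30, so local arrival = 06:07 + 6:30 = 12:37 on May 21.
Layover = 17:52 − 12:37 = 5 hours 15 minutes.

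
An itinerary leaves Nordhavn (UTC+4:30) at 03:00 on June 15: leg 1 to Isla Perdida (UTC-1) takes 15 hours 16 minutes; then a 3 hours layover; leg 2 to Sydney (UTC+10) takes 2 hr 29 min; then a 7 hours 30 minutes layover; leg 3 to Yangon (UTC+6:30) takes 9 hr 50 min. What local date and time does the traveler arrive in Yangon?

19:05 on Jun 16

Convert departure to UTC: 03:00 − 4:30 = 22:30 UTC on Jun 14.
Add 15 hours 16 minutes leg 1 → 13:46 UTC (Jun 15).
Add 3 hours layover in Isla Perdida → 16:46 UTC.
Add 2 hours 29 minutes leg 2 → 19:15 UTC.
Add 7 hours 30 minutes layover in Sydney → 02:45 UTC (Jun 16).
Add 9 hours and 50 minutes leg 3 → 12:35 UTC.
Yangon is UTC+6:30, so local arrival = 12:35 + 6:30 = 19:05 on Jun 16.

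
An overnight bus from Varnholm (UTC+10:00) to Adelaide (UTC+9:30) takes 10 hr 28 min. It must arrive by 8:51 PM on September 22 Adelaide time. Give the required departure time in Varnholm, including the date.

10:53 AM on September 22

Target arrival in UTC: 8:51 PM − 9:30 = 11:21 AM on Sep 22.
Subtract 10 hours and 28 minutes → departure 12:53 AM UTC on Sep 22.
Varnholm is UTC+10:00: 12:53 AM + 10:00 = 10:53 AM on Sep 22.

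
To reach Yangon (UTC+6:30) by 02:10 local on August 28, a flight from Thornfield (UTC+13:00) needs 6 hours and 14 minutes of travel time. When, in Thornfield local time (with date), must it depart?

02:26 on August 28

Target arrival in UTC: 02:10 − 6:30 = 19:40 on Aug 27.
Subtract 6 hours and 14 minutes → departure 13:26 UTC on Aug 27.
Thornfield is UTC+13:00: 13:26 + 13:00 = 02:26 on Aug 28.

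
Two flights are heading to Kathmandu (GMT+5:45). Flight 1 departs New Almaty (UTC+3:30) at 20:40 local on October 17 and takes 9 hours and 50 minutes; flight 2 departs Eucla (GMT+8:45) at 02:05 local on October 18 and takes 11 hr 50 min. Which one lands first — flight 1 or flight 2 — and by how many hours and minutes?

the first, by 2 hours 10 minutes

Flight 1 in UTC: 20:40 − 3:30 = 17:10 on Oct 17.
+9 hours and 50 minutes → arrive 03:00 UTC on Oct 18.
Flight 2 in UTC: 02:05 − 8:45 = 17:20 on Oct 17.
+11 hours and 50 minutes → arrive 05:10 UTC on Oct 18.
Flight 1 lands earlier by 2 hours 10 minutes.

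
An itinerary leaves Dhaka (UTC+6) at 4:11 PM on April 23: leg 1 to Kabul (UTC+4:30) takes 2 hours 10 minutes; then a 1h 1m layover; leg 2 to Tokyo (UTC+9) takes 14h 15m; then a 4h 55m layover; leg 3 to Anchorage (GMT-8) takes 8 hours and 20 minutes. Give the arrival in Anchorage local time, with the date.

8:52 AM on April 24

Convert departure to UTC: 4:11 PM − 6:00 = 10:11 AM UTC on Apr 23.
Add 2 hours and 10 minutes leg 1 → 12:21 PM UTC.
Add 1 hour and 1 minute layover in Kabul → 1:22 PM UTC.
Add 14 hours 15 minutes leg 2 → 3:37 AM UTC (Apr 24).
Add 4 hours and 55 minutes layover in Tokyo → 8:32 AM UTC.
Add 8 hours and 20 minutes leg 3 → 4:52 PM UTC.
Anchorage is UTC−8:00, so local arrival = 4:52 PM − 8:00 = 8:52 AM on Apr 24.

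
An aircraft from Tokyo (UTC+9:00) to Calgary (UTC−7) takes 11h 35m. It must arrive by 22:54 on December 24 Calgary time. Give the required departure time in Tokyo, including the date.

03:19 on December 25

Target arrival in UTC: 22:54 + 7:00 = 05:54 on Dec 25.
Subtract 11 hours 35 minutes → departure 18:19 UTC on Dec 24.
Tokyo is UTC+9:00: 18:19 + 9:00 = 03:19 on Dec 25.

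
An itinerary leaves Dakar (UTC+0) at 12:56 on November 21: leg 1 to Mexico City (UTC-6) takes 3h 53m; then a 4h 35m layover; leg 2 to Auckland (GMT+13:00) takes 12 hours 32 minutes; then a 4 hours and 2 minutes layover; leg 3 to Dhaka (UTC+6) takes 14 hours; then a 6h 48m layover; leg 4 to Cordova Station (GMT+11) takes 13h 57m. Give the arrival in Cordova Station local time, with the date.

Dakar is at UTC+0, so departure is already 12:56 UTC on Nov 21.
Add 3 hours and 53 minutes leg 1 → 16:49 UTC.
Add 4 hours 35 minutes layover in Mexico City → 21:24 UTC.
Add 12 hours and 32 minutes leg 2 → 09:56 UTC (Nov 22).
Add 4 hours and 2 minutes layover in Auckland → 13:58 UTC.
Add 14 hours leg 3 → 03:58 UTC (Nov 23).
Add 6 hours and 48 minutes layover in Dhaka → 10:46 UTC.
Add 13 hours and 57 minutes leg 4 → 00:43 UTC (Nov 24).
Cordova Station is UTC+11:00, so local arrival = 00:43 + 11:00 = 11:43 on Nov 24.

11:43 on Nov 24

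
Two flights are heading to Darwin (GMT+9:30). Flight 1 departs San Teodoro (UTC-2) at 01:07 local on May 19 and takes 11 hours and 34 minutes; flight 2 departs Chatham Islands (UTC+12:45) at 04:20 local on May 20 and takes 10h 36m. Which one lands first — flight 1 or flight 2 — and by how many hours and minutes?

Flight 1 in UTC: 01:07 + 2:00 = 03:07 on May 19.
+11 hours 34 minutes → arrive 14:41 UTC on May 19.
Flight 2 in UTC: 04:20 − 12:45 = 15:35 on May 19.
+10 hours 36 minutes → arrive 02:11 UTC on May 20.
Flight 1 lands earlier by 11 hours 30 minutes.

the first, by 11 hours 30 minutes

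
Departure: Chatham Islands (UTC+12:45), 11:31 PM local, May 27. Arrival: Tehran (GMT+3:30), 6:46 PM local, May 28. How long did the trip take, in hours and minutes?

Tehran is 9:15 behind Chatham Islands.
Clock-face elapsed time (ignoring zones) is 19 hours 15 minutes.
Actual elapsed = 19 hours 15 minutes + 9:15 = 28 hours 30 minutes.

28 hours 30 minutes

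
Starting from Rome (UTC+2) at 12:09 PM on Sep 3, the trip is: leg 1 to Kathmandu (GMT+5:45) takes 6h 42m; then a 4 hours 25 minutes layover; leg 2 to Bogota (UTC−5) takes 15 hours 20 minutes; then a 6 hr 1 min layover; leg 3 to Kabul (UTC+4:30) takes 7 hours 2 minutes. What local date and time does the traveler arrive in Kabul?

6:09 AM on September 5

Convert departure to UTC: 12:09 PM − 2:00 = 10:09 AM UTC on Sep 3.
Add 6 hours and 42 minutes leg 1 → 4:51 PM UTC.
Add 4 hours 25 minutes layover in Kathmandu → 9:16 PM UTC.
Add 15 hours 20 minutes leg 2 → 12:36 PM UTC (Sep 4).
Add 6 hours 1 minute layover in Bogota → 6:37 PM UTC.
Add 7 hours and 2 minutes leg 3 → 1:39 AM UTC (Sep 5).
Kabul is UTC+4:30, so local arrival = 1:39 AM + 4:30 = 6:09 AM on Sep 5.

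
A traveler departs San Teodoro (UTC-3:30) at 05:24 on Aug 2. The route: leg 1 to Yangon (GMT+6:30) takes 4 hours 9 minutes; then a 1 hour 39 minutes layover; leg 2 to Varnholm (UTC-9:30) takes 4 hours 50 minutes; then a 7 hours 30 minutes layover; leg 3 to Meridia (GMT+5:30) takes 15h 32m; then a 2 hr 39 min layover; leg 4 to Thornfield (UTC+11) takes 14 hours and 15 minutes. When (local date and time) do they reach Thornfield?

22:28 on August 4

Convert departure to UTC: 05:24 + 3:30 = 08:54 UTC on Aug 2.
Add 4 hours and 9 minutes leg 1 → 13:03 UTC.
Add 1 hour 39 minutes layover in Yangon → 14:42 UTC.
Add 4 hours and 50 minutes leg 2 → 19:32 UTC.
Add 7 hours 30 minutes layover in Varnholm → 03:02 UTC (Aug 3).
Add 15 hours and 32 minutes leg 3 → 18:34 UTC.
Add 2 hours and 39 minutes layover in Meridia → 21:13 UTC.
Add 14 hours and 15 minutes leg 4 → 11:28 UTC (Aug 4).
Thornfield is UTC+11:00, so local arrival = 11:28 + 11:00 = 22:28 on Aug 4.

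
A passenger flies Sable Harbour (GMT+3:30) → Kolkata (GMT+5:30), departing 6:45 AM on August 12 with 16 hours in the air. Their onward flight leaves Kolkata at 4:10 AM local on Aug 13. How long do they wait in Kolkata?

Convert departure to UTC: 6:45 AM − 3:30 = 3:15 AM UTC on Aug 12.
Add 16 hours flight time → 7:15 PM UTC.
Kolkata is UTC+5:30, so local arrival = 7:15 PM + 5:30 = 12:45 AM on Aug 13.
Layover = 4:10 AM − 12:45 AM = 3 hours 25 minutes.

3 hours 25 minutes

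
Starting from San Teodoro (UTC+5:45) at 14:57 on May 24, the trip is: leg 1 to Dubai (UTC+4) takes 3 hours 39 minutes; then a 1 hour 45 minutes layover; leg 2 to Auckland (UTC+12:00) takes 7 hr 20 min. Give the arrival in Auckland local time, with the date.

Convert departure to UTC: 14:57 − 5:45 = 09:12 UTC on May 24.
Add 3 hours and 39 minutes leg 1 → 12:51 UTC.
Add 1 hour 45 minutes layover in Dubai → 14:36 UTC.
Add 7 hours and 20 minutes leg 2 → 21:56 UTC.
Auckland is UTC+12:00, so local arrival = 21:56 + 12:00 = 09:56 on May 25.

09:56 on May 25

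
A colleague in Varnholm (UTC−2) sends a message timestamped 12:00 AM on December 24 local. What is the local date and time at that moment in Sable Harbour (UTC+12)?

In UTC: 12:00 AM + 2:00 = 2:00 AM on Dec 24.
Sable Harbour is UTC+12:00: 2:00 AM + 12:00 = 2:00 PM on Dec 24.

2:00 PM on Dec 24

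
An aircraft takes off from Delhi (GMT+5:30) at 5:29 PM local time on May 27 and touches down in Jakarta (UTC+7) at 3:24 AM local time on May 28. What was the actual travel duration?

8 hours 25 minutes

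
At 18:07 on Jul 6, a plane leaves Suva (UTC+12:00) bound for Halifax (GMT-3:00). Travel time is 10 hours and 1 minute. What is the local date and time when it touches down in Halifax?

13:08 on July 6

Convert departure to UTC: 18:07 − 12:00 = 06:07 UTC on Jul 6.
Add 10 hours 1 minute travel time → 16:08 UTC.
Halifax is UTC−3:00, so local arrival = 16:08 − 3:00 = 13:08 on Jul 6.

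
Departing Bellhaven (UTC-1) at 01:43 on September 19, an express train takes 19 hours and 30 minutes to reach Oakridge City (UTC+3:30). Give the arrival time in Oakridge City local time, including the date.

Oakridge City is 4:30 ahead of Bellhaven.
After 19 hours and 30 minutes it is 21:13 in Bellhaven.
Shift by the zone difference: 21:13 + 4:30 = 01:43 on Sep 20 in Oakridge City.

01:43 on Sep 20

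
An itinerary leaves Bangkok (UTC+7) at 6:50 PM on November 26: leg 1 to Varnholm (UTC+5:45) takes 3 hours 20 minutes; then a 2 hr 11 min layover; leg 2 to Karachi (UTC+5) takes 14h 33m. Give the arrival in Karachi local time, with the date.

12:54 PM on Nov 27

Convert departure to UTC: 6:50 PM − 7:00 = 11:50 AM UTC on Nov 26.
Add 3 hours and 20 minutes leg 1 → 3:10 PM UTC.
Add 2 hours and 11 minutes layover in Varnholm → 5:21 PM UTC.
Add 14 hours 33 minutes leg 2 → 7:54 AM UTC (Nov 27).
Karachi is UTC+5:00, so local arrival = 7:54 AM + 5:00 = 12:54 PM on Nov 27.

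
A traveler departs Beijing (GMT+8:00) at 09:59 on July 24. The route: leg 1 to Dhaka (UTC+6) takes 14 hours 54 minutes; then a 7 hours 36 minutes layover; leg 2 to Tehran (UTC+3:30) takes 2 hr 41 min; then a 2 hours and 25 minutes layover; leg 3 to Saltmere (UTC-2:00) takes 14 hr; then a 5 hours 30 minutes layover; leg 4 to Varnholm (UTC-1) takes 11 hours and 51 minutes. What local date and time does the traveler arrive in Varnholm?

Convert departure to UTC: 09:59 − 8:00 = 01:59 UTC on Jul 24.
Add 14 hours and 54 minutes leg 1 → 16:53 UTC.
Add 7 hours and 36 minutes layover in Dhaka → 00:29 UTC (Jul 25).
Add 2 hours 41 minutes leg 2 → 03:10 UTC.
Add 2 hours 25 minutes layover in Tehran → 05:35 UTC.
Add 14 hours leg 3 → 19:35 UTC.
Add 5 hours and 30 minutes layover in Saltmere → 01:05 UTC (Jul 26).
Add 11 hours 51 minutes leg 4 → 12:56 UTC.
Varnholm is UTC−1:00, so local arrival = 12:56 − 1:00 = 11:56 on Jul 26.

11:56 on July 26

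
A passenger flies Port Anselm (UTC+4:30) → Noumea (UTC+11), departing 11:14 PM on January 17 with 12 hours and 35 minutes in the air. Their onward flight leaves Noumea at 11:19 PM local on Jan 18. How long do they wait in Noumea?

Convert departure to UTC: 11:14 PM − 4:30 = 6:44 PM UTC on Jan 17.
Add 12 hours 35 minutes flight time → 7:19 AM UTC (Jan 18).
Noumea is UTC+11:00, so local arrival = 7:19 AM + 11:00 = 6:19 PM on Jan 18.
Layover = 11:19 PM − 6:19 PM = 5 hours.

5 hours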